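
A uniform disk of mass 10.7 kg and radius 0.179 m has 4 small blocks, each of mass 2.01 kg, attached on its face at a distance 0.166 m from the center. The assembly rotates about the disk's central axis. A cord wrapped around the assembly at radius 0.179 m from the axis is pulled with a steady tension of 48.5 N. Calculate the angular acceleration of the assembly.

I_disk = ½MR² = ½(10.7)(0.179)² = 0.1714 kg·m².
I_blocks = 4·m·r² = 4(2.01)(0.166)² = 0.2216 kg·m².
Total I = 0.3930 kg·m².
τ = F r = (48.5)(0.179) = 8.681 N·m.
α = τ/I = 8.681/0.3930 = 22.09 rad/s².

α ≈ 22.1 rad/s²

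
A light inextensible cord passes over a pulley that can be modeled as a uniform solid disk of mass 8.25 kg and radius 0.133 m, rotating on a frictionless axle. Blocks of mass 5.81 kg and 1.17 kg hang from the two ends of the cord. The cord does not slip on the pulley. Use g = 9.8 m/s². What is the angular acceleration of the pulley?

α ≈ 30.8 rad/s²

I = ½MR² = (1/2)(8.25)(0.133)² = 0.07297 kg·m².
Heavier block: m₁g − T₁ = m₁a. Lighter block: T₂ − m₂g = m₂a.
Pulley: (T₁ − T₂)R = Iα = I(a/R), so T₁ − T₂ = (I/R²)a = (1/2)M_p a = 4.125·a.
Adding the three: (m₁ − m₂)g = (m₁ + m₂ + 4.125)a, so a = (5.81 − 1.17)(9.8)/(5.81 + 1.17 + 4.125) = 4.095 m/s².
α = a/R = 4.095/0.133 = 30.79 rad/s².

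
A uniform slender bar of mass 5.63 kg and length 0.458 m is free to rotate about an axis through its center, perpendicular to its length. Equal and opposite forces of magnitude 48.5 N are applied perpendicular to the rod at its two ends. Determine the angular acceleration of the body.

α ≈ 226 rad/s²

I = (1/12)ML² = (1/12)(5.63)(0.458)² = 0.09841 kg·m².
The couple gives τ = F·(L/2) + F·(L/2) = F L = (48.5)(0.458) = 22.21 N·m.
From τ = Iα: α = 22.21/0.09841 = 225.7 rad/s².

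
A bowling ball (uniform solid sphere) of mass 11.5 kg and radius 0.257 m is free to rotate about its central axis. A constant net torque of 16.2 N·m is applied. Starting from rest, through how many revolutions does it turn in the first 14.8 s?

≈ 929 revolutions

I = (2/5)MR² = (2/5)(11.5)(0.257)² = 0.3038 kg·m².
α = τ/I = 16.2/0.3038 = 53.32 rad/s².
θ = ½αt² = ½(53.32)(14.8)² = 5840 rad.
Revolutions = θ/(2π) = 929.4.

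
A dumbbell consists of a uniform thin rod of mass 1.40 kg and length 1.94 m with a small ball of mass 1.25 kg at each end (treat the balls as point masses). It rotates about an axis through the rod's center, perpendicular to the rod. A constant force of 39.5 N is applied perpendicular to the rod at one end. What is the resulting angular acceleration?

α ≈ 13.7 rad/s²

I_rod = (1/12)ML² = (1/12)(1.40)(1.94)² = 0.4391 kg·m².
I_balls = 2·m·(L/2)² = 2(1.25)(0.9700)² = 2.352 kg·m².
Total I = 2.791 kg·m².
τ = F·(L/2) = (39.5)(0.970) = 38.31 N·m.
α = τ/I = 38.31/2.791 = 13.73 rad/s².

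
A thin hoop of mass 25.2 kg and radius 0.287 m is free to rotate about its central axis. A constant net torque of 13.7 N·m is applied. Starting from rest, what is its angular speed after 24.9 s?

I = MR² = (25.2)(0.287)² = 2.076 kg·m².
α = τ/I = 13.7/2.076 = 6.600 rad/s².
ω = ω₀ + αt = 0 + (6.600)(24.9) = 164.3 rad/s.

ω ≈ 164 rad/s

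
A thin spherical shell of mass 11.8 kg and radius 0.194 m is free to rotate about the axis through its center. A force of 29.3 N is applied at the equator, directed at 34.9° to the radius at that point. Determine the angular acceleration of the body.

α ≈ 11.0 rad/s²

I = (2/3)MR² = (2/3)(11.8)(0.194)² = 0.2961 kg·m².
Only the tangential component produces torque: τ = F R sinθ = (29.3)(0.194) sin 34.9° = 3.252 N·m.
Newton's second law for rotation, τ = Iα, gives α = τ/I = 3.252/0.2961 = 10.98 rad/s².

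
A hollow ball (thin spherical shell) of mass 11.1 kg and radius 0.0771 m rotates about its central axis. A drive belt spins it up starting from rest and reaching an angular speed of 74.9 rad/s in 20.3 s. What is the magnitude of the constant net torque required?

I = (2/3)MR² = (2/3)(11.1)(0.0771)² = 0.04399 kg·m².
α = Δω/Δt = (74.9 − 0)/20.3 = 3.690 rad/s².
τ = Iα = (0.04399)(3.690) = 0.1623 N·m.

τ ≈ 0.162 N·m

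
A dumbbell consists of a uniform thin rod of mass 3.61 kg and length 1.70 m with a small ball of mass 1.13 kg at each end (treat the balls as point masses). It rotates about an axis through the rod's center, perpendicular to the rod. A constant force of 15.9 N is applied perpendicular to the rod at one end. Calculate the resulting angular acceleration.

α ≈ 5.40 rad/s²

I_rod = (1/12)ML² = (1/12)(3.61)(1.70)² = 0.8694 kg·m².
I_balls = 2·m·(L/2)² = 2(1.13)(0.8500)² = 1.633 kg·m².
Total I = 2.502 kg·m².
τ = F·(L/2) = (15.9)(0.850) = 13.52 N·m.
α = τ/I = 13.52/2.502 = 5.401 rad/s².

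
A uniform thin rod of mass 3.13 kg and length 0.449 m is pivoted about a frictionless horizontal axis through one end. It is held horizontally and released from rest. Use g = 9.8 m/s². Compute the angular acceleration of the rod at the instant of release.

α ≈ 32.7 rad/s²

About the pivot, I = (1/3)ML² = (1/3)(3.13)(0.449)² = 0.2103 kg·m².
The weight acts at the center, a distance L/2 = 0.2245 m from the pivot; τ = Mg(L/2) = 6.886 N·m.
α = τ/I = 6.886/0.2103 = 32.74 rad/s².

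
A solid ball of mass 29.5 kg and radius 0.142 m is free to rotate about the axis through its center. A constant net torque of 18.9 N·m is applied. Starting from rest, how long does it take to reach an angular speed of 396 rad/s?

t ≈ 4.99 s

I = (2/5)MR² = (2/5)(29.5)(0.142)² = 0.2379 kg·m².
α = τ/I = 18.9/0.2379 = 79.43 rad/s².
ω = αt ⇒ t = ω/α = 396/79.43 = 4.985 s.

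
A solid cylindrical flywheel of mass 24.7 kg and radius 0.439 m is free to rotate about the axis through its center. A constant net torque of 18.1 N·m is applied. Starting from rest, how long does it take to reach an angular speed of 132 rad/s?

t ≈ 17.4 s

I = ½MR² = (1/2)(24.7)(0.439)² = 2.380 kg·m².
α = τ/I = 18.1/2.380 = 7.605 rad/s².
ω = αt ⇒ t = ω/α = 132/7.605 = 17.36 s.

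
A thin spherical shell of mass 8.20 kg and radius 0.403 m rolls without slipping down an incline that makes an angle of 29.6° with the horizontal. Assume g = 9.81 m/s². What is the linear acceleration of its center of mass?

Translation along the incline: Mg sinθ − f = Ma.
Rotation about the center: fR = Iα with I = (2/3)MR². No-slip gives a = αR, so f = (I/R²)a = (2/3)M a.
Substituting: Mg sinθ = (1 + 0.6667)Ma, so a = g sinθ/(1 + 0.6667) = (9.81) sin 29.6° / 1.667 = 2.907 m/s².

a ≈ 2.91 m/s²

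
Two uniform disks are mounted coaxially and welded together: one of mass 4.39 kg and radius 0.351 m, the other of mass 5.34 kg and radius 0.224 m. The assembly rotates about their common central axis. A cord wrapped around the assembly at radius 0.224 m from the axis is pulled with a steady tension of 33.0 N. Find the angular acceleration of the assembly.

α ≈ 18.3 rad/s²

I = ½M₁R₁² + ½M₂R₂² = ½(4.39)(0.351)² + ½(5.34)(0.224)² = 0.4044 kg·m².
τ = F r = (33.0)(0.224) = 7.392 N·m.
α = τ/I = 7.392/0.4044 = 18.28 rad/s².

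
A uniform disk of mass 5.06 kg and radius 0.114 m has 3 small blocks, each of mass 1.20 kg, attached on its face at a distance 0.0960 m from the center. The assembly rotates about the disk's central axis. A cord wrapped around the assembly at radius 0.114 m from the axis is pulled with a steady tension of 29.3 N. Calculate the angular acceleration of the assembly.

α ≈ 50.6 rad/s²

I_disk = ½MR² = ½(5.06)(0.114)² = 0.03288 kg·m².
I_blocks = 3·m·r² = 3(1.20)(0.0960)² = 0.03318 kg·m².
Total I = 0.06606 kg·m².
τ = F r = (29.3)(0.114) = 3.340 N·m.
α = τ/I = 3.340/0.06606 = 50.57 rad/s².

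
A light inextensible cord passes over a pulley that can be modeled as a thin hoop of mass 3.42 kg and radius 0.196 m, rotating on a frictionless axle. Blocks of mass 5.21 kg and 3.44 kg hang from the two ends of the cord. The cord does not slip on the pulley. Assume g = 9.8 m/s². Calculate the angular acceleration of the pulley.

I = MR² = (3.42)(0.196)² = 0.1314 kg·m².
Heavier block: m₁g − T₁ = m₁a. Lighter block: T₂ − m₂g = m₂a.
Pulley: (T₁ − T₂)R = Iα = I(a/R), so T₁ − T₂ = (I/R²)a = 1·M_p a = 3.420·a.
Adding the three: (m₁ − m₂)g = (m₁ + m₂ + 3.420)a, so a = (5.21 − 3.44)(9.8)/(5.21 + 3.44 + 3.420) = 1.437 m/s².
α = a/R = 1.437/0.196 = 7.332 rad/s².

α ≈ 7.33 rad/s²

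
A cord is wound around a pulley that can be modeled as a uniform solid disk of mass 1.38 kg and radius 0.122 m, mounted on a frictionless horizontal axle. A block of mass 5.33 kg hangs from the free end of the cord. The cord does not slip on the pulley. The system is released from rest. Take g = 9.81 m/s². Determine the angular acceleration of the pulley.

I = ½MR² = (1/2)(1.38)(0.122)² = 0.01027 kg·m².
Block: mg − T = ma. Pulley: TR = Iα. No-slip: a = αR, so T = (I/R²)a = 0.6900·a.
Then mg = (m + 0.6900)a, so a = (5.33)(9.81)/(5.33 + 0.6900) = 8.686 m/s².
α = a/R = 8.686/0.122 = 71.19 rad/s².

α ≈ 71.2 rad/s²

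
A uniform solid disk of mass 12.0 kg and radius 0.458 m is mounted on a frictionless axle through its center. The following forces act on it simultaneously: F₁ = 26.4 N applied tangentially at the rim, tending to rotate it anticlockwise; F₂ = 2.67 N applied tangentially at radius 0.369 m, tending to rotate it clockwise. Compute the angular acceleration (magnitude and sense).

I = ½MR² = (1/2)(12.0)(0.458)² = 1.259 kg·m².
Taking anticlockwise as positive: τ₁ = +(26.4)(0.458) = +12.09 N·m; τ₂ = −(2.67)(0.369) = −0.9852 N·m.
Net torque τ = 11.11 N·m.
α = τ/I = 11.11/1.259 = 8.824 rad/s².

α ≈ 8.82 rad/s², anticlockwise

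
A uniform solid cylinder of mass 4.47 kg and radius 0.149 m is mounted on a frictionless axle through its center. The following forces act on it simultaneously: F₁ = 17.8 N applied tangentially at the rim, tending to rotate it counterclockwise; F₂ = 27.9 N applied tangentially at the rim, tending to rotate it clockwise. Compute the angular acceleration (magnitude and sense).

α ≈ 30.3 rad/s², clockwise

I = ½MR² = (1/2)(4.47)(0.149)² = 0.04962 kg·m².
Taking counterclockwise as positive: τ₁ = +(17.8)(0.149) = +2.652 N·m; τ₂ = −(27.9)(0.149) = −4.157 N·m.
Net torque τ = -1.505 N·m.
α = τ/I = -1.505/0.04962 = -30.33 rad/s².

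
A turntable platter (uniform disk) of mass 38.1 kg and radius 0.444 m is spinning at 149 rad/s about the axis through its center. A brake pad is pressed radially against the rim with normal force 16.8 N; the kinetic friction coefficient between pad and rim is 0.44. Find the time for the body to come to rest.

t ≈ 170 s

I = ½MR² = (1/2)(38.1)(0.444)² = 3.755 kg·m².
Friction force f = μN = (0.44)(16.8) = 7.392 N at the rim; torque magnitude τ = fR = 3.282 N·m, opposing ω.
|α| = τ/I = 3.282/3.755 = 0.8739 rad/s² (deceleration).
0 = ω₀ − |α|t ⇒ t = ω₀/|α| = 149/0.8739 = 170.5 s.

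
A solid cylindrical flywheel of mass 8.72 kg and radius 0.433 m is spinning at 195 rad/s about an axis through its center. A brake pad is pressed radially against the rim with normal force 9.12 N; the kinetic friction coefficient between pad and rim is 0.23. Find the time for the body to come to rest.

t ≈ 176 s

I = ½MR² = (1/2)(8.72)(0.433)² = 0.8175 kg·m².
Friction force f = μN = (0.23)(9.12) = 2.098 N at the rim; torque magnitude τ = fR = 0.9083 N·m, opposing ω.
|α| = τ/I = 0.9083/0.8175 = 1.111 rad/s² (deceleration).
0 = ω₀ − |α|t ⇒ t = ω₀/|α| = 195/1.111 = 175.5 s.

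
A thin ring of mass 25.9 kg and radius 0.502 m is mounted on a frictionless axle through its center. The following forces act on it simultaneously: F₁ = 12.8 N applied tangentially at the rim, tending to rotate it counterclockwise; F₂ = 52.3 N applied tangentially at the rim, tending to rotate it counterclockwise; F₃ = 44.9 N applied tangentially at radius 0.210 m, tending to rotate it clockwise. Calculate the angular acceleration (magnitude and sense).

α ≈ 3.56 rad/s², counterclockwise

I = MR² = (25.9)(0.502)² = 6.527 kg·m².
Taking counterclockwise as positive: τ₁ = +(12.8)(0.502) = +6.426 N·m; τ₂ = +(52.3)(0.502) = +26.25 N·m; τ₃ = −(44.9)(0.210) = −9.429 N·m.
Net torque τ = 23.25 N·m.
α = τ/I = 23.25/6.527 = 3.562 rad/s².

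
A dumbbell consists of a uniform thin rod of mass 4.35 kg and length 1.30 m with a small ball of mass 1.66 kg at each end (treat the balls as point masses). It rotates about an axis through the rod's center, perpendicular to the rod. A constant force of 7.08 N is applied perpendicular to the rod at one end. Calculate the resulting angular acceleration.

I_rod = (1/12)ML² = (1/12)(4.35)(1.30)² = 0.6126 kg·m².
I_balls = 2·m·(L/2)² = 2(1.66)(0.6500)² = 1.403 kg·m².
Total I = 2.015 kg·m².
τ = F·(L/2) = (7.08)(0.650) = 4.602 N·m.
α = τ/I = 4.602/2.015 = 2.284 rad/s².

α ≈ 2.28 rad/s²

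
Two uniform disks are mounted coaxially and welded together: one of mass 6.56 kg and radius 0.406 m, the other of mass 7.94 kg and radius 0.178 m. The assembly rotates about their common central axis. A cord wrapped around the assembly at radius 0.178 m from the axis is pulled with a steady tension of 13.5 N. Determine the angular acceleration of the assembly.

α ≈ 3.61 rad/s²

I = ½M₁R₁² + ½M₂R₂² = ½(6.56)(0.406)² + ½(7.94)(0.178)² = 0.6664 kg·m².
τ = F r = (13.5)(0.178) = 2.403 N·m.
α = τ/I = 2.403/0.6664 = 3.606 rad/s².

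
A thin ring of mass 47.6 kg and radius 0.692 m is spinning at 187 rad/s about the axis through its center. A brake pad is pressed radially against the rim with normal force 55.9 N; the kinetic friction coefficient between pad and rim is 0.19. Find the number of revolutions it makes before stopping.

≈ 8630 revolutions

I = MR² = (47.6)(0.692)² = 22.79 kg·m².
Friction force f = μN = (0.19)(55.9) = 10.62 N at the rim; torque magnitude τ = fR = 7.350 N·m, opposing ω.
|α| = τ/I = 7.350/22.79 = 0.3224 rad/s² (deceleration).
ω² = ω₀² − 2|α|θ with ω = 0 ⇒ θ = ω₀²/(2|α|) = 54230 rad = 8630 rev.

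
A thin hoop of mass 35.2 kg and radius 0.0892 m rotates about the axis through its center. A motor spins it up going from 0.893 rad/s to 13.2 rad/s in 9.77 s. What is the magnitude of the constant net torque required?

I = MR² = (35.2)(0.0892)² = 0.2801 kg·m².
α = Δω/Δt = (13.2 − 0.893)/9.77 = 1.260 rad/s².
τ = Iα = (0.2801)(1.260) = 0.3528 N·m.

τ ≈ 0.353 N·m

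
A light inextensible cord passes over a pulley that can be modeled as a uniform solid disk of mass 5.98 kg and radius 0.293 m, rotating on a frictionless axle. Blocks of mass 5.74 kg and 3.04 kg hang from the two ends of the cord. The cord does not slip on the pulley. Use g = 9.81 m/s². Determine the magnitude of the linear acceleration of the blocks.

a ≈ 2.25 m/s²

I = ½MR² = (1/2)(5.98)(0.293)² = 0.2567 kg·m².
Heavier block: m₁g − T₁ = m₁a. Lighter block: T₂ − m₂g = m₂a.
Pulley: (T₁ − T₂)R = Iα = I(a/R), so T₁ − T₂ = (I/R²)a = (1/2)M_p a = 2.990·a.
Adding the three: (m₁ − m₂)g = (m₁ + m₂ + 2.990)a, so a = (5.74 − 3.04)(9.81)/(5.74 + 3.04 + 2.990) = 2.250 m/s².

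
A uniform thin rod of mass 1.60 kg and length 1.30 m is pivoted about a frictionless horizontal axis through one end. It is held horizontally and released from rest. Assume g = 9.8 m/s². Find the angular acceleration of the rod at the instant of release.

About the pivot, I = (1/3)ML² = (1/3)(1.60)(1.30)² = 0.9013 kg·m².
The weight acts at the center, a distance L/2 = 0.6500 m from the pivot; τ = Mg(L/2) = 10.19 N·m.
α = τ/I = 10.19/0.9013 = 11.31 rad/s².

α ≈ 11.3 rad/s²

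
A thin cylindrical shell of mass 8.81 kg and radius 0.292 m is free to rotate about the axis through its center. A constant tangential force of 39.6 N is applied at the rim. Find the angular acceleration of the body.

I = MR² = (8.81)(0.292)² = 0.7512 kg·m².
τ = F R = (39.6)(0.292) = 11.56 N·m.
From τ = Iα: α = 11.56/0.7512 = 15.39 rad/s².

α ≈ 15.4 rad/s²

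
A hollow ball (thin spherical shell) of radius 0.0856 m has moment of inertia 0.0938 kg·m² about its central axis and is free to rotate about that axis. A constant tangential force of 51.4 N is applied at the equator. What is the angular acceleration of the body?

α ≈ 46.9 rad/s²

τ = F R = (51.4)(0.0856) = 4.400 N·m.
Newton's second law for rotation, τ = Iα, gives α = τ/I = 4.400/0.09380 = 46.91 rad/s².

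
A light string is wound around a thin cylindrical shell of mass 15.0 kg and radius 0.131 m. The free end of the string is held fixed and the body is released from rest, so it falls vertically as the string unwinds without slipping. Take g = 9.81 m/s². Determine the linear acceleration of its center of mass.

Translation: Mg − T = Ma. Rotation about the center: TR = Iα with I = MR².
With a = αR: T = (I/R²)a = M a, so Mg = (1 + 1.000)Ma.
a = g/(1 + 1.000) = 9.81/2.000 = 4.905 m/s².

a ≈ 4.91 m/s²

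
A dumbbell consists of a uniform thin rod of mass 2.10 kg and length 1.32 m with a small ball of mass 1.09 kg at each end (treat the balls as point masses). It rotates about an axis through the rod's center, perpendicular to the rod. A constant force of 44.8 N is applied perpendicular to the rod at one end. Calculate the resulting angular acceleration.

α ≈ 23.6 rad/s²

I_rod = (1/12)ML² = (1/12)(2.10)(1.32)² = 0.3049 kg·m².
I_balls = 2·m·(L/2)² = 2(1.09)(0.6600)² = 0.9496 kg·m².
Total I = 1.255 kg·m².
τ = F·(L/2) = (44.8)(0.660) = 29.57 N·m.
α = τ/I = 29.57/1.255 = 23.57 rad/s².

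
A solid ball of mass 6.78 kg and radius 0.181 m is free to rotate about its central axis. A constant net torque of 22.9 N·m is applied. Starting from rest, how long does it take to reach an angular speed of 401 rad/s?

I = (2/5)MR² = (2/5)(6.78)(0.181)² = 0.08885 kg·m².
α = τ/I = 22.9/0.08885 = 257.7 rad/s².
ω = αt ⇒ t = ω/α = 401/257.7 = 1.556 s.

t ≈ 1.56 s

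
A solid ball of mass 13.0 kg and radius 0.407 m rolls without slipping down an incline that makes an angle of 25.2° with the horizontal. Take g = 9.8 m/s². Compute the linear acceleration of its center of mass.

a ≈ 2.98 m/s²

Translation along the incline: Mg sinθ − f = Ma.
Rotation about the center: fR = Iα with I = (2/5)MR². No-slip gives a = αR, so f = (I/R²)a = (2/5)M a.
Substituting: Mg sinθ = (1 + 0.4000)Ma, so a = g sinθ/(1 + 0.4000) = (9.8) sin 25.2° / 1.400 = 2.980 m/s².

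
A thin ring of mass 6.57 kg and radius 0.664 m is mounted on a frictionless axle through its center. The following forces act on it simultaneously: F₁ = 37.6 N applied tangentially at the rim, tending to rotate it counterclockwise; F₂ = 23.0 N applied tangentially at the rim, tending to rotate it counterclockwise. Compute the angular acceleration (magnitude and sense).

I = MR² = (6.57)(0.664)² = 2.897 kg·m².
Taking counterclockwise as positive: τ₁ = +(37.6)(0.664) = +24.97 N·m; τ₂ = +(23.0)(0.664) = +15.27 N·m.
Net torque τ = 40.24 N·m.
α = τ/I = 40.24/2.897 = 13.89 rad/s².

α ≈ 13.9 rad/s², counterclockwise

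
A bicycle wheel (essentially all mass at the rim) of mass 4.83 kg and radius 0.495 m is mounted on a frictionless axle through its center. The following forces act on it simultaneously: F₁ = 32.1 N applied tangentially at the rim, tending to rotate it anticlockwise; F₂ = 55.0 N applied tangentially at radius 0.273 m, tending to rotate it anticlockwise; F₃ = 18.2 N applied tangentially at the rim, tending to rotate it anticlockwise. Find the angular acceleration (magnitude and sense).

α ≈ 33.7 rad/s², anticlockwise

I = MR² = (4.83)(0.495)² = 1.183 kg·m².
Taking anticlockwise as positive: τ₁ = +(32.1)(0.495) = +15.89 N·m; τ₂ = +(55.0)(0.273) = +15.02 N·m; τ₃ = +(18.2)(0.495) = +9.009 N·m.
Net torque τ = 39.91 N·m.
α = τ/I = 39.91/1.183 = 33.73 rad/s².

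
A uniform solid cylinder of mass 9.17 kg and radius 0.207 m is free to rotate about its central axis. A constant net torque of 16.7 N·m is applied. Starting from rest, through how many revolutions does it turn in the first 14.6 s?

≈ 1440 revolutions

I = ½MR² = (1/2)(9.17)(0.207)² = 0.1965 kg·m².
α = τ/I = 16.7/0.1965 = 85.00 rad/s².
θ = ½αt² = ½(85.00)(14.6)² = 9060 rad.
Revolutions = θ/(2π) = 1442.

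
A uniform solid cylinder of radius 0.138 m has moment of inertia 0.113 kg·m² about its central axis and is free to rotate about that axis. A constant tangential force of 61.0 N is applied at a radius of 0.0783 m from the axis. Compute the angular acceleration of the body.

τ = F·r = (61.0)(0.0783) = 4.776 N·m.
From τ = Iα: α = 4.776/0.1130 = 42.27 rad/s².

α ≈ 42.3 rad/s²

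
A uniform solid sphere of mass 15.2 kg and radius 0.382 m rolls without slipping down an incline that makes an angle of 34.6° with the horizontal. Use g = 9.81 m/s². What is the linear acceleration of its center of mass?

a ≈ 3.98 m/s²

Translation along the incline: Mg sinθ − f = Ma.
Rotation about the center: fR = Iα with I = (2/5)MR². No-slip gives a = αR, so f = (I/R²)a = (2/5)M a.
Substituting: Mg sinθ = (1 + 0.4000)Ma, so a = g sinθ/(1 + 0.4000) = (9.81) sin 34.6° / 1.400 = 3.979 m/s².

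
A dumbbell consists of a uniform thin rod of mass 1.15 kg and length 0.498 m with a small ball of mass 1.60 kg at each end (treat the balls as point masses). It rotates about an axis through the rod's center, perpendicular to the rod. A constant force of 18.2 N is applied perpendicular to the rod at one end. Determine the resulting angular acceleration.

I_rod = (1/12)ML² = (1/12)(1.15)(0.498)² = 0.02377 kg·m².
I_balls = 2·m·(L/2)² = 2(1.60)(0.2490)² = 0.1984 kg·m².
Total I = 0.2222 kg·m².
τ = F·(L/2) = (18.2)(0.249) = 4.532 N·m.
α = τ/I = 4.532/0.2222 = 20.40 rad/s².

α ≈ 20.4 rad/s²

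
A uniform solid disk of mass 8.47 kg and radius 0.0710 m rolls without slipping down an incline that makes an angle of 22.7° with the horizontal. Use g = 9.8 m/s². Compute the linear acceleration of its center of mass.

Translation along the incline: Mg sinθ − f = Ma.
Rotation about the center: fR = Iα with I = ½MR². No-slip gives a = αR, so f = (I/R²)a = (1/2)M a.
Substituting: Mg sinθ = (1 + 0.5000)Ma, so a = g sinθ/(1 + 0.5000) = (9.8) sin 22.7° / 1.500 = 2.521 m/s².

a ≈ 2.52 m/s²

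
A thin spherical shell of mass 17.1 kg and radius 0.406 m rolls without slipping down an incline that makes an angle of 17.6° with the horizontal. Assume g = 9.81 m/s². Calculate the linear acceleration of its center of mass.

Translation along the incline: Mg sinθ − f = Ma.
Rotation about the center: fR = Iα with I = (2/3)MR². No-slip gives a = αR, so f = (I/R²)a = (2/3)M a.
Substituting: Mg sinθ = (1 + 0.6667)Ma, so a = g sinθ/(1 + 0.6667) = (9.81) sin 17.6° / 1.667 = 1.780 m/s².

a ≈ 1.78 m/s²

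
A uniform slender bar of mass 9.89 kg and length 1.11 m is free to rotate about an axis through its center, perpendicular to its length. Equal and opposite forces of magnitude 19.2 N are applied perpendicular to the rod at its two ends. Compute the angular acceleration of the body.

I = (1/12)ML² = (1/12)(9.89)(1.11)² = 1.015 kg·m².
The couple gives τ = F·(L/2) + F·(L/2) = F L = (19.2)(1.11) = 21.31 N·m.
Newton's second law for rotation, τ = Iα, gives α = τ/I = 21.31/1.015 = 20.99 rad/s².

α ≈ 21.0 rad/s²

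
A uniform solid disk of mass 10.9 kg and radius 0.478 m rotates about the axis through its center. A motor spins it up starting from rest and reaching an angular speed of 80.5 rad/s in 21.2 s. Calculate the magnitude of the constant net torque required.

τ ≈ 4.73 N·m

I = ½MR² = (1/2)(10.9)(0.478)² = 1.245 kg·m².
α = Δω/Δt = (80.5 − 0)/21.2 = 3.797 rad/s².
τ = Iα = (1.245)(3.797) = 4.728 N·m.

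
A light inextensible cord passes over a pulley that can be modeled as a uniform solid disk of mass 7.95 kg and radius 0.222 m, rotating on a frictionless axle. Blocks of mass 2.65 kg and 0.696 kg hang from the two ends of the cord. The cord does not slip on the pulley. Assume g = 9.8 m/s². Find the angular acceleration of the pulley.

α ≈ 11.8 rad/s²

I = ½MR² = (1/2)(7.95)(0.222)² = 0.1959 kg·m².
Heavier block: m₁g − T₁ = m₁a. Lighter block: T₂ − m₂g = m₂a.
Pulley: (T₁ − T₂)R = Iα = I(a/R), so T₁ − T₂ = (I/R²)a = (1/2)M_p a = 3.975·a.
Adding the three: (m₁ − m₂)g = (m₁ + m₂ + 3.975)a, so a = (2.65 − 0.696)(9.8)/(2.65 + 0.696 + 3.975) = 2.616 m/s².
α = a/R = 2.616/0.222 = 11.78 rad/s².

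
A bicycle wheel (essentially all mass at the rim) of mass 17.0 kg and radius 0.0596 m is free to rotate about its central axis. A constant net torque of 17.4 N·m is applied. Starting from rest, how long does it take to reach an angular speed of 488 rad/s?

I = MR² = (17.0)(0.0596)² = 0.06039 kg·m².
α = τ/I = 17.4/0.06039 = 288.1 rad/s².
ω = αt ⇒ t = ω/α = 488/288.1 = 1.694 s.

t ≈ 1.69 s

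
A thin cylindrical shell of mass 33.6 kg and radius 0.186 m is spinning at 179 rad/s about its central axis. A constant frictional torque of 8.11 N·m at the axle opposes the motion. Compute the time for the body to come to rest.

I = MR² = (33.6)(0.186)² = 1.162 kg·m².
The net torque has magnitude 8.11 N·m, opposing ω.
|α| = τ/I = 8.110/1.162 = 6.977 rad/s² (deceleration).
0 = ω₀ − |α|t ⇒ t = ω₀/|α| = 179/6.977 = 25.66 s.

t ≈ 25.7 s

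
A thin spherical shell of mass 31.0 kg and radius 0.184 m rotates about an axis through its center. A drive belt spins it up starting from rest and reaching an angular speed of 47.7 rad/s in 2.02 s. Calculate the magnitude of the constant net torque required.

I = (2/3)MR² = (2/3)(31.0)(0.184)² = 0.6997 kg·m².
α = Δω/Δt = (47.7 − 0)/2.02 = 23.61 rad/s².
τ = Iα = (0.6997)(23.61) = 16.52 N·m.

τ ≈ 16.5 N·m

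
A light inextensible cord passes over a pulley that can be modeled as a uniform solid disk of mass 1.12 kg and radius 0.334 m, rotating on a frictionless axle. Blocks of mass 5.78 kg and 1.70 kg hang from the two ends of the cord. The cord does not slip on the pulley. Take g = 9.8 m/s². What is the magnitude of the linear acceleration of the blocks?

I = ½MR² = (1/2)(1.12)(0.334)² = 0.06247 kg·m².
Heavier block: m₁g − T₁ = m₁a. Lighter block: T₂ − m₂g = m₂a.
Pulley: (T₁ − T₂)R = Iα = I(a/R), so T₁ − T₂ = (I/R²)a = (1/2)M_p a = 0.5600·a.
Adding the three: (m₁ − m₂)g = (m₁ + m₂ + 0.5600)a, so a = (5.78 − 1.70)(9.8)/(5.78 + 1.70 + 0.5600) = 4.973 m/s².

a ≈ 4.97 m/s²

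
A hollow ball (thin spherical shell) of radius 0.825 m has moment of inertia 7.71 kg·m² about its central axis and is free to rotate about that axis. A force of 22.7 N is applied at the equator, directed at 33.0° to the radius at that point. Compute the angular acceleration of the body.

α ≈ 1.32 rad/s²

Only the tangential component produces torque: τ = F R sinθ = (22.7)(0.825) sin 33.0° = 10.20 N·m.
Newton's second law for rotation, τ = Iα, gives α = τ/I = 10.20/7.710 = 1.323 rad/s².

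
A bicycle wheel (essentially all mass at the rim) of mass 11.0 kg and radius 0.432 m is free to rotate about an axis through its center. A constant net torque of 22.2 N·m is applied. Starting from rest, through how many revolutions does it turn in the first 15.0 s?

I = MR² = (11.0)(0.432)² = 2.053 kg·m².
α = τ/I = 22.2/2.053 = 10.81 rad/s².
θ = ½αt² = ½(10.81)(15.0)² = 1217 rad.
Revolutions = θ/(2π) = 193.6.

≈ 194 revolutions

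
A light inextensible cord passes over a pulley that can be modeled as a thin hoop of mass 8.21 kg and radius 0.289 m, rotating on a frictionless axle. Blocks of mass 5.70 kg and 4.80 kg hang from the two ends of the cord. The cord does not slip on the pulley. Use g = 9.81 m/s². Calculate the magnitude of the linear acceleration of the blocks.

I = MR² = (8.21)(0.289)² = 0.6857 kg·m².
Heavier block: m₁g − T₁ = m₁a. Lighter block: T₂ − m₂g = m₂a.
Pulley: (T₁ − T₂)R = Iα = I(a/R), so T₁ − T₂ = (I/R²)a = 1·M_p a = 8.210·a.
Adding the three: (m₁ − m₂)g = (m₁ + m₂ + 8.210)a, so a = (5.70 − 4.80)(9.81)/(5.70 + 4.80 + 8.210) = 0.4719 m/s².

a ≈ 0.472 m/s²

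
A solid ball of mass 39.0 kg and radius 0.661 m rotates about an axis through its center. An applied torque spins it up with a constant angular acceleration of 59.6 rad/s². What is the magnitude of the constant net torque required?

τ ≈ 406 N·m

I = (2/5)MR² = (2/5)(39.0)(0.661)² = 6.816 kg·m².
τ = Iα = (6.816)(59.60) = 406.2 N·m.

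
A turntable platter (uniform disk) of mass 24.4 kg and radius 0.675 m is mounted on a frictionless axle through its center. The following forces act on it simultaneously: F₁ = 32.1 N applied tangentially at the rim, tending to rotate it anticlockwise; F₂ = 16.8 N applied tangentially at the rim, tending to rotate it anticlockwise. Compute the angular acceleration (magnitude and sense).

α ≈ 5.94 rad/s², anticlockwise

I = ½MR² = (1/2)(24.4)(0.675)² = 5.559 kg·m².
Taking anticlockwise as positive: τ₁ = +(32.1)(0.675) = +21.67 N·m; τ₂ = +(16.8)(0.675) = +11.34 N·m.
Net torque τ = 33.01 N·m.
α = τ/I = 33.01/5.559 = 5.938 rad/s².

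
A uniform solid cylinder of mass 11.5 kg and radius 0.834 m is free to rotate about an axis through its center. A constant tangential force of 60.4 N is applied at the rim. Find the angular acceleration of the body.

α ≈ 12.6 rad/s²

I = ½MR² = (1/2)(11.5)(0.834)² = 3.999 kg·m².
τ = F R = (60.4)(0.834) = 50.37 N·m.
From τ = Iα: α = 50.37/3.999 = 12.60 rad/s².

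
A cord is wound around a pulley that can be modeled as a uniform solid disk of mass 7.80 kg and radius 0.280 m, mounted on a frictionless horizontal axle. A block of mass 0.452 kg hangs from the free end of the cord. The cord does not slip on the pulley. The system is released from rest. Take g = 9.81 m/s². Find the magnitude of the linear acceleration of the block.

a ≈ 1.02 m/s²

I = ½MR² = (1/2)(7.80)(0.280)² = 0.3058 kg·m².
Block: mg − T = ma. Pulley: TR = Iα. No-slip: a = αR, so T = (I/R²)a = 3.900·a.
Then mg = (m + 3.900)a, so a = (0.452)(9.81)/(0.452 + 3.900) = 1.019 m/s².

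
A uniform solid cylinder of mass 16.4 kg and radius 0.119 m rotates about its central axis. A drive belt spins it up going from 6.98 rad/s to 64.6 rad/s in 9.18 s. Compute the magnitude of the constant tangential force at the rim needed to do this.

I = ½MR² = (1/2)(16.4)(0.119)² = 0.1161 kg·m².
α = Δω/Δt = (64.6 − 6.98)/9.18 = 6.277 rad/s².
The required torque is τ = Iα = (0.1161)(6.277) = 0.7289 N·m.
A tangential force at the rim gives τ = FR, so F = τ/R = 0.7289/0.119 = 6.125 N.

F ≈ 6.12 N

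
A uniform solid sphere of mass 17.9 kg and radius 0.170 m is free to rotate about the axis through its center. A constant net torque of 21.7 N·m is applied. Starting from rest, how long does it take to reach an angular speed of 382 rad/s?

t ≈ 3.64 s

I = (2/5)MR² = (2/5)(17.9)(0.170)² = 0.2069 kg·m².
α = τ/I = 21.7/0.2069 = 104.9 rad/s².
ω = αt ⇒ t = ω/α = 382/104.9 = 3.643 s.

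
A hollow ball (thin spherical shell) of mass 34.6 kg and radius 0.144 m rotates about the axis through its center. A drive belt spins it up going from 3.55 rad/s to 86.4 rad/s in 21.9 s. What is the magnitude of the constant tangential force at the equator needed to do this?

I = (2/3)MR² = (2/3)(34.6)(0.144)² = 0.4783 kg·m².
α = Δω/Δt = (86.4 − 3.55)/21.9 = 3.783 rad/s².
The required torque is τ = Iα = (0.4783)(3.783) = 1.809 N·m.
A tangential force at the equator gives τ = FR, so F = τ/R = 1.809/0.144 = 12.57 N.

F ≈ 12.6 N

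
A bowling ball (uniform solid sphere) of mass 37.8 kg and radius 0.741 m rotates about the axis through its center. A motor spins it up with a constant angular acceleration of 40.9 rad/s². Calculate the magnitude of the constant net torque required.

τ ≈ 340 N·m

I = (2/5)MR² = (2/5)(37.8)(0.741)² = 8.302 kg·m².
τ = Iα = (8.302)(40.90) = 339.6 N·m.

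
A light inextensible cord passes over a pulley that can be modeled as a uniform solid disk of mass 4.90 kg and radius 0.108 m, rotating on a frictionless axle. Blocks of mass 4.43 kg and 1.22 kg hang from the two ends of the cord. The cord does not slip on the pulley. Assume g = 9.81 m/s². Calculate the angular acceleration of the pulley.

α ≈ 36.0 rad/s²

I = ½MR² = (1/2)(4.90)(0.108)² = 0.02858 kg·m².
Heavier block: m₁g − T₁ = m₁a. Lighter block: T₂ − m₂g = m₂a.
Pulley: (T₁ − T₂)R = Iα = I(a/R), so T₁ − T₂ = (I/R²)a = (1/2)M_p a = 2.450·a.
Adding the three: (m₁ − m₂)g = (m₁ + m₂ + 2.450)a, so a = (4.43 − 1.22)(9.81)/(4.43 + 1.22 + 2.450) = 3.888 m/s².
α = a/R = 3.888/0.108 = 36.00 rad/s².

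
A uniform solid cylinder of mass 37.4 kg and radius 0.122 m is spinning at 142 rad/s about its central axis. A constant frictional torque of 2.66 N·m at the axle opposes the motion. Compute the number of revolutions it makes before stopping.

≈ 168 revolutions

I = ½MR² = (1/2)(37.4)(0.122)² = 0.2783 kg·m².
The net torque has magnitude 2.66 N·m, opposing ω.
|α| = τ/I = 2.660/0.2783 = 9.557 rad/s² (deceleration).
ω² = ω₀² − 2|α|θ with ω = 0 ⇒ θ = ω₀²/(2|α|) = 1055 rad = 167.9 rev.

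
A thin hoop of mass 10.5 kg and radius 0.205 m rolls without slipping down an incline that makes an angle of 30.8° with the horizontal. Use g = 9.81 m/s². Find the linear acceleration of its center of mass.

Translation along the incline: Mg sinθ − f = Ma.
Rotation about the center: fR = Iα with I = MR². No-slip gives a = αR, so f = (I/R²)a = M a.
Substituting: Mg sinθ = (1 + 1.000)Ma, so a = g sinθ/(1 + 1.000) = (9.81) sin 30.8° / 2.000 = 2.512 m/s².

a ≈ 2.51 m/s²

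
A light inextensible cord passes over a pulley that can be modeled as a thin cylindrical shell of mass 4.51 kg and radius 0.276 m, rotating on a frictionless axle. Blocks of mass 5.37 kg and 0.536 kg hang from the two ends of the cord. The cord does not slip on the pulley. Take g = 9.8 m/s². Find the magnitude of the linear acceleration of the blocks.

a ≈ 4.55 m/s²

I = MR² = (4.51)(0.276)² = 0.3436 kg·m².
Heavier block: m₁g − T₁ = m₁a. Lighter block: T₂ − m₂g = m₂a.
Pulley: (T₁ − T₂)R = Iα = I(a/R), so T₁ − T₂ = (I/R²)a = 1·M_p a = 4.510·a.
Adding the three: (m₁ − m₂)g = (m₁ + m₂ + 4.510)a, so a = (5.37 − 0.536)(9.8)/(5.37 + 0.536 + 4.510) = 4.548 m/s².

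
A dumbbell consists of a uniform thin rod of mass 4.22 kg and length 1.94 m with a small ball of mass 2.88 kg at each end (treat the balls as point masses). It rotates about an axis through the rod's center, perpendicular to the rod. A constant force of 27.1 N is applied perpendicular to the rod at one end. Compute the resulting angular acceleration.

I_rod = (1/12)ML² = (1/12)(4.22)(1.94)² = 1.324 kg·m².
I_balls = 2·m·(L/2)² = 2(2.88)(0.9700)² = 5.420 kg·m².
Total I = 6.743 kg·m².
τ = F·(L/2) = (27.1)(0.970) = 26.29 N·m.
α = τ/I = 26.29/6.743 = 3.898 rad/s².

α ≈ 3.90 rad/s²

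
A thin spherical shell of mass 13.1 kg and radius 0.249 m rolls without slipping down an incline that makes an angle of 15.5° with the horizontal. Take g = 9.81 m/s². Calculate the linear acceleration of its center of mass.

Translation along the incline: Mg sinθ − f = Ma.
Rotation about the center: fR = Iα with I = (2/3)MR². No-slip gives a = αR, so f = (I/R²)a = (2/3)M a.
Substituting: Mg sinθ = (1 + 0.6667)Ma, so a = g sinθ/(1 + 0.6667) = (9.81) sin 15.5° / 1.667 = 1.573 m/s².

a ≈ 1.57 m/s²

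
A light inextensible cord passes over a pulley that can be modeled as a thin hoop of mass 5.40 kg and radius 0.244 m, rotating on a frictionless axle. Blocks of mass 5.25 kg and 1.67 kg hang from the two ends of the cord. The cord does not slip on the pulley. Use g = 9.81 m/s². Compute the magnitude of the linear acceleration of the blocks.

a ≈ 2.85 m/s²

I = MR² = (5.40)(0.244)² = 0.3215 kg·m².
Heavier block: m₁g − T₁ = m₁a. Lighter block: T₂ − m₂g = m₂a.
Pulley: (T₁ − T₂)R = Iα = I(a/R), so T₁ − T₂ = (I/R²)a = 1·M_p a = 5.400·a.
Adding the three: (m₁ − m₂)g = (m₁ + m₂ + 5.400)a, so a = (5.25 − 1.67)(9.81)/(5.25 + 1.67 + 5.400) = 2.851 m/s².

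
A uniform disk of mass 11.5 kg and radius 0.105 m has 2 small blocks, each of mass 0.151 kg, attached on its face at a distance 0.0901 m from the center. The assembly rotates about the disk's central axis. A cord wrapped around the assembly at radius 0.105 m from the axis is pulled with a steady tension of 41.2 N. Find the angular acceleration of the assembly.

α ≈ 65.7 rad/s²

I_disk = ½MR² = ½(11.5)(0.105)² = 0.06339 kg·m².
I_blocks = 2·m·r² = 2(0.151)(0.0901)² = 0.002452 kg·m².
Total I = 0.06585 kg·m².
τ = F r = (41.2)(0.105) = 4.326 N·m.
α = τ/I = 4.326/0.06585 = 65.70 rad/s².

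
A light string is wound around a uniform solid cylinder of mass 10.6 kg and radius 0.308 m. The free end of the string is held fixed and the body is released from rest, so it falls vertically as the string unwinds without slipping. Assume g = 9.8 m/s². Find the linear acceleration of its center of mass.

a ≈ 6.53 m/s²

Translation: Mg − T = Ma. Rotation about the center: TR = Iα with I = ½MR².
With a = αR: T = (I/R²)a = (1/2)M a, so Mg = (1 + 0.5000)Ma.
a = g/(1 + 0.5000) = 9.8/1.500 = 6.533 m/s².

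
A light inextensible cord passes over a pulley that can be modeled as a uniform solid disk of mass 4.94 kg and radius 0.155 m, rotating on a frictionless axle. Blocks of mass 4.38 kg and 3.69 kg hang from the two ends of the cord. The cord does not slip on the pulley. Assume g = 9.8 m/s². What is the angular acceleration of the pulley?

I = ½MR² = (1/2)(4.94)(0.155)² = 0.05934 kg·m².
Heavier block: m₁g − T₁ = m₁a. Lighter block: T₂ − m₂g = m₂a.
Pulley: (T₁ − T₂)R = Iα = I(a/R), so T₁ − T₂ = (I/R²)a = (1/2)M_p a = 2.470·a.
Adding the three: (m₁ − m₂)g = (m₁ + m₂ + 2.470)a, so a = (4.38 − 3.69)(9.8)/(4.38 + 3.69 + 2.470) = 0.6416 m/s².
α = a/R = 0.6416/0.155 = 4.139 rad/s².

α ≈ 4.14 rad/s²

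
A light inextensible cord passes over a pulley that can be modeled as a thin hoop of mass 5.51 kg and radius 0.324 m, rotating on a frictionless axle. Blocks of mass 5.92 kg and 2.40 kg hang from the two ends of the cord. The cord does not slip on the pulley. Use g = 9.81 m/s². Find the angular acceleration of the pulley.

α ≈ 7.71 rad/s²

I = MR² = (5.51)(0.324)² = 0.5784 kg·m².
Heavier block: m₁g − T₁ = m₁a. Lighter block: T₂ − m₂g = m₂a.
Pulley: (T₁ − T₂)R = Iα = I(a/R), so T₁ − T₂ = (I/R²)a = 1·M_p a = 5.510·a.
Adding the three: (m₁ − m₂)g = (m₁ + m₂ + 5.510)a, so a = (5.92 − 2.40)(9.81)/(5.92 + 2.40 + 5.510) = 2.497 m/s².
α = a/R = 2.497/0.324 = 7.706 rad/s².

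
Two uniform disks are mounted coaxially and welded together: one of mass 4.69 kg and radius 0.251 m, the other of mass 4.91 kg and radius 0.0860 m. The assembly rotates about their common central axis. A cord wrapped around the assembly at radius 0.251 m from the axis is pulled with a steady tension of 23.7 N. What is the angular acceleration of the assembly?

I = ½M₁R₁² + ½M₂R₂² = ½(4.69)(0.251)² + ½(4.91)(0.0860)² = 0.1659 kg·m².
τ = F r = (23.7)(0.251) = 5.949 N·m.
α = τ/I = 5.949/0.1659 = 35.86 rad/s².

α ≈ 35.9 rad/s²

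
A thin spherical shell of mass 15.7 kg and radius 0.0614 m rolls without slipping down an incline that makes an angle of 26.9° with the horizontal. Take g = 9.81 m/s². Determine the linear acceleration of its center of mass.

a ≈ 2.66 m/s²

Translation along the incline: Mg sinθ − f = Ma.
Rotation about the center: fR = Iα with I = (2/3)MR². No-slip gives a = αR, so f = (I/R²)a = (2/3)M a.
Substituting: Mg sinθ = (1 + 0.6667)Ma, so a = g sinθ/(1 + 0.6667) = (9.81) sin 26.9° / 1.667 = 2.663 m/s².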